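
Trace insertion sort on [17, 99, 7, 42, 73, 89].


Initial: [17, 99, 7, 42, 73, 89]
Insert 99: [17, 99, 7, 42, 73, 89]
Insert 7: [7, 17, 99, 42, 73, 89]
Insert 42: [7, 17, 42, 99, 73, 89]
Insert 73: [7, 17, 42, 73, 99, 89]
Insert 89: [7, 17, 42, 73, 89, 99]

Sorted: [7, 17, 42, 73, 89, 99]


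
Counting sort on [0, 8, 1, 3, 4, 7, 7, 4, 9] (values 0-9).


Input: [0, 8, 1, 3, 4, 7, 7, 4, 9]
Counts: [1, 1, 0, 1, 2, 0, 0, 2, 1, 1]

Sorted: [0, 1, 3, 4, 4, 7, 7, 8, 9]


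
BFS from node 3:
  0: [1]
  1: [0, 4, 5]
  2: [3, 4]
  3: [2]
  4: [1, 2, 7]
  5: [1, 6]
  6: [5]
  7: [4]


Visit 3, enqueue [2]
Visit 2, enqueue [4]
Visit 4, enqueue [1, 7]
Visit 1, enqueue [0, 5]
Visit 7, enqueue []
Visit 0, enqueue []
Visit 5, enqueue [6]
Visit 6, enqueue []

BFS order: [3, 2, 4, 1, 7, 0, 5, 6]


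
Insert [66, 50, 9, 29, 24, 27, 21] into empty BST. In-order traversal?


Insert 66: root
Insert 50: L from 66
Insert 9: L from 66 -> L from 50
Insert 29: L from 66 -> L from 50 -> R from 9
Insert 24: L from 66 -> L from 50 -> R from 9 -> L from 29
Insert 27: L from 66 -> L from 50 -> R from 9 -> L from 29 -> R from 24
Insert 21: L from 66 -> L from 50 -> R from 9 -> L from 29 -> L from 24

In-order: [9, 21, 24, 27, 29, 50, 66]


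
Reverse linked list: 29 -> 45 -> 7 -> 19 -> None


Step 1: curr=29, set curr.next=prev(None) | reversed so far: 29
Step 2: curr=45, set curr.next=prev(29) | reversed so far: 45 -> 29
Step 3: curr=7, set curr.next=prev(45) | reversed so far: 7 -> 45 -> 29
Step 4: curr=19, set curr.next=prev(7) | reversed so far: 19 -> 7 -> 45 -> 29

19 -> 7 -> 45 -> 29 -> None


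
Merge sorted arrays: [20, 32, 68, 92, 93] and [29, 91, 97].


Take 20 from A
Take 29 from B
Take 32 from A
Take 68 from A
Take 91 from B
Take 92 from A
Take 93 from A

Merged: [20, 29, 32, 68, 91, 92, 93, 97]


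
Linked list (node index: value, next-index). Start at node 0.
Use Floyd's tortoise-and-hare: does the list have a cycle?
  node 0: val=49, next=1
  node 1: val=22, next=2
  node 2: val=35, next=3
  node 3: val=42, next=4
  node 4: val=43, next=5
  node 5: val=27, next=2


Floyd's tortoise (slow, +1) and hare (fast, +2):
  init: slow=0, fast=0
  step 1: slow=1, fast=2
  step 2: slow=2, fast=4
  step 3: slow=3, fast=2
  step 4: slow=4, fast=4
  slow == fast at node 4: cycle detected

Cycle: yes


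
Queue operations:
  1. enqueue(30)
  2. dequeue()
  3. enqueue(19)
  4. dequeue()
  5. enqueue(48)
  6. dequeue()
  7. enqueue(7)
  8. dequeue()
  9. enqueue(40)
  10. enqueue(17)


enqueue(30) -> [30]
dequeue()->30, []
enqueue(19) -> [19]
dequeue()->19, []
enqueue(48) -> [48]
dequeue()->48, []
enqueue(7) -> [7]
dequeue()->7, []
enqueue(40) -> [40]
enqueue(17) -> [40, 17]

Final queue: [40, 17]


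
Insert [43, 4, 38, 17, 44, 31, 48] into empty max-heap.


Insert 43: [43]
Insert 4: [43, 4]
Insert 38: [43, 4, 38]
Insert 17: [43, 17, 38, 4]
Insert 44: [44, 43, 38, 4, 17]
Insert 31: [44, 43, 38, 4, 17, 31]
Insert 48: [48, 43, 44, 4, 17, 31, 38]

Final heap: [48, 43, 44, 4, 17, 31, 38]


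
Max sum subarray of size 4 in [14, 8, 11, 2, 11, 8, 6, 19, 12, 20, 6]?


[0:4]: 35
[1:5]: 32
[2:6]: 32
[3:7]: 27
[4:8]: 44
[5:9]: 45
[6:10]: 57
[7:11]: 57

Max: 57 at [6:10]


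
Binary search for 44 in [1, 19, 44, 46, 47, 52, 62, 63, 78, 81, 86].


Step 1: lo=0, hi=10, mid=5, val=52
Step 2: lo=0, hi=4, mid=2, val=44

Found at index 2


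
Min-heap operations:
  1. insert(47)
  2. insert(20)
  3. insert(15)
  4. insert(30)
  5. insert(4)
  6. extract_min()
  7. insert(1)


insert(47) -> [47]
insert(20) -> [20, 47]
insert(15) -> [15, 47, 20]
insert(30) -> [15, 30, 20, 47]
insert(4) -> [4, 15, 20, 47, 30]
extract_min()->4, [15, 30, 20, 47]
insert(1) -> [1, 15, 20, 47, 30]

Final heap: [1, 15, 20, 47, 30]


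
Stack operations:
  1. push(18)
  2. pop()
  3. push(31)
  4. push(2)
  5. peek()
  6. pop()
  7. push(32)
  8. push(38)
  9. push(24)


push(18) -> [18]
pop()->18, []
push(31) -> [31]
push(2) -> [31, 2]
peek()->2
pop()->2, [31]
push(32) -> [31, 32]
push(38) -> [31, 32, 38]
push(24) -> [31, 32, 38, 24]

Final stack: [31, 32, 38, 24]


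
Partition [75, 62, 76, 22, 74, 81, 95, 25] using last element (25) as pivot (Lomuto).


Pivot: 25
  22 <= 25: swap -> [22, 62, 76, 75, 74, 81, 95, 25]
Place pivot at 1: [22, 25, 76, 75, 74, 81, 95, 62]

Partitioned: [22, 25, 76, 75, 74, 81, 95, 62]


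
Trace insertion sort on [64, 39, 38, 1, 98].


Initial: [64, 39, 38, 1, 98]
Insert 39: [39, 64, 38, 1, 98]
Insert 38: [38, 39, 64, 1, 98]
Insert 1: [1, 38, 39, 64, 98]
Insert 98: [1, 38, 39, 64, 98]

Sorted: [1, 38, 39, 64, 98]


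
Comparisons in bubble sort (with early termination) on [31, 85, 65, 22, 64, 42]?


Algorithm: bubble sort (with early termination)
Input: [31, 85, 65, 22, 64, 42]
Sorted: [22, 31, 42, 64, 65, 85]

14


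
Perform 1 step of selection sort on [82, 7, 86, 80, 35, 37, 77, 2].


Initial: [82, 7, 86, 80, 35, 37, 77, 2]
Step 1: min=2 at 7
  Swap: [2, 7, 86, 80, 35, 37, 77, 82]

After 1 step: [2, 7, 86, 80, 35, 37, 77, 82]


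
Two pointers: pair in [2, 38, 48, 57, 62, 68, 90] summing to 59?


lo=0(2)+hi=6(90)=92
lo=0(2)+hi=5(68)=70
lo=0(2)+hi=4(62)=64
lo=0(2)+hi=3(57)=59

Yes: 2+57=59


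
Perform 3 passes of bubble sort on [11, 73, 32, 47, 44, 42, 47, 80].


Initial: [11, 73, 32, 47, 44, 42, 47, 80]
Pass 1: [11, 32, 47, 44, 42, 47, 73, 80] (5 swaps)
Pass 2: [11, 32, 44, 42, 47, 47, 73, 80] (2 swaps)
Pass 3: [11, 32, 42, 44, 47, 47, 73, 80] (1 swaps)

After 3 passes: [11, 32, 42, 44, 47, 47, 73, 80]


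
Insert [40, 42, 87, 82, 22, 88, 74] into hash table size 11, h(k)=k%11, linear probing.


Insert 40: h=7 -> slot 7
Insert 42: h=9 -> slot 9
Insert 87: h=10 -> slot 10
Insert 82: h=5 -> slot 5
Insert 22: h=0 -> slot 0
Insert 88: h=0, 1 probes -> slot 1
Insert 74: h=8 -> slot 8

Table: [22, 88, None, None, None, 82, None, 40, 74, 42, 87]


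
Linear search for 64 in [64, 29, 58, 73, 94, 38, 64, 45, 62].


i=0: 64==64 found!

Found at 0, 1 comps


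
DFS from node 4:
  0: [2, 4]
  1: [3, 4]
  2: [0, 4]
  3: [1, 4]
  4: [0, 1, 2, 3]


Visit 4, push [3, 2, 1, 0]
Visit 0, push [2]
Visit 2, push []
Visit 1, push [3]
Visit 3, push []

DFS order: [4, 0, 2, 1, 3]


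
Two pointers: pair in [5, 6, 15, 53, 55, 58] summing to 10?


lo=0(5)+hi=5(58)=63
lo=0(5)+hi=4(55)=60
lo=0(5)+hi=3(53)=58
lo=0(5)+hi=2(15)=20
lo=0(5)+hi=1(6)=11

No pair found


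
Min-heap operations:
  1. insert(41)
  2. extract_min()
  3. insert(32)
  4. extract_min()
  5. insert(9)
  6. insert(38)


insert(41) -> [41]
extract_min()->41, []
insert(32) -> [32]
extract_min()->32, []
insert(9) -> [9]
insert(38) -> [9, 38]

Final heap: [9, 38]


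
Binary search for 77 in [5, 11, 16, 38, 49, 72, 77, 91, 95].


Step 1: lo=0, hi=8, mid=4, val=49
Step 2: lo=5, hi=8, mid=6, val=77

Found at index 6


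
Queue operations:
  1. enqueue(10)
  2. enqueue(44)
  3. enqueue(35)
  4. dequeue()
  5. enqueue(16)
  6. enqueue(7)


enqueue(10) -> [10]
enqueue(44) -> [10, 44]
enqueue(35) -> [10, 44, 35]
dequeue()->10, [44, 35]
enqueue(16) -> [44, 35, 16]
enqueue(7) -> [44, 35, 16, 7]

Final queue: [44, 35, 16, 7]


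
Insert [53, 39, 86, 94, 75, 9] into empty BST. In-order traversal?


Insert 53: root
Insert 39: L from 53
Insert 86: R from 53
Insert 94: R from 53 -> R from 86
Insert 75: R from 53 -> L from 86
Insert 9: L from 53 -> L from 39

In-order: [9, 39, 53, 75, 86, 94]


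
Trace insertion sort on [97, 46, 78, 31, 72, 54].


Initial: [97, 46, 78, 31, 72, 54]
Insert 46: [46, 97, 78, 31, 72, 54]
Insert 78: [46, 78, 97, 31, 72, 54]
Insert 31: [31, 46, 78, 97, 72, 54]
Insert 72: [31, 46, 72, 78, 97, 54]
Insert 54: [31, 46, 54, 72, 78, 97]

Sorted: [31, 46, 54, 72, 78, 97]


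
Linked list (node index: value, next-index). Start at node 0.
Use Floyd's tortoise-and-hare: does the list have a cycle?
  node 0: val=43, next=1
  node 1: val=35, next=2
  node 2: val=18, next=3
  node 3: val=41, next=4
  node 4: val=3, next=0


Floyd's tortoise (slow, +1) and hare (fast, +2):
  init: slow=0, fast=0
  step 1: slow=1, fast=2
  step 2: slow=2, fast=4
  step 3: slow=3, fast=1
  step 4: slow=4, fast=3
  step 5: slow=0, fast=0
  slow == fast at node 0: cycle detected

Cycle: yes


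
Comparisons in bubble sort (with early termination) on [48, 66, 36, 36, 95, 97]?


Algorithm: bubble sort (with early termination)
Input: [48, 66, 36, 36, 95, 97]
Sorted: [36, 36, 48, 66, 95, 97]

12


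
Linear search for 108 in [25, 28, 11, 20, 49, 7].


i=0: 25!=108
i=1: 28!=108
i=2: 11!=108
i=3: 20!=108
i=4: 49!=108
i=5: 7!=108

Not found, 6 comps


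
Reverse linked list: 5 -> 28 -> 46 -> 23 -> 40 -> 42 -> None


Step 1: curr=5, set curr.next=prev(None) | reversed so far: 5
Step 2: curr=28, set curr.next=prev(5) | reversed so far: 28 -> 5
Step 3: curr=46, set curr.next=prev(28) | reversed so far: 46 -> 28 -> 5
Step 4: curr=23, set curr.next=prev(46) | reversed so far: 23 -> 46 -> 28 -> 5
Step 5: curr=40, set curr.next=prev(23) | reversed so far: 40 -> 23 -> 46 -> 28 -> 5
Step 6: curr=42, set curr.next=prev(40) | reversed so far: 42 -> 40 -> 23 -> 46 -> 28 -> 5

42 -> 40 -> 23 -> 46 -> 28 -> 5 -> None


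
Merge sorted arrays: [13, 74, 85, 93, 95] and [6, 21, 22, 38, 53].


Take 6 from B
Take 13 from A
Take 21 from B
Take 22 from B
Take 38 from B
Take 53 from B

Merged: [6, 13, 21, 22, 38, 53, 74, 85, 93, 95]


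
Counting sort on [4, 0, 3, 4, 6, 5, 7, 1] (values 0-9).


Input: [4, 0, 3, 4, 6, 5, 7, 1]
Counts: [1, 1, 0, 1, 2, 1, 1, 1, 0, 0]

Sorted: [0, 1, 3, 4, 4, 5, 6, 7]


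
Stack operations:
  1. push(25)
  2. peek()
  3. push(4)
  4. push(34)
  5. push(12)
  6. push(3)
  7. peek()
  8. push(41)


push(25) -> [25]
peek()->25
push(4) -> [25, 4]
push(34) -> [25, 4, 34]
push(12) -> [25, 4, 34, 12]
push(3) -> [25, 4, 34, 12, 3]
peek()->3
push(41) -> [25, 4, 34, 12, 3, 41]

Final stack: [25, 4, 34, 12, 3, 41]


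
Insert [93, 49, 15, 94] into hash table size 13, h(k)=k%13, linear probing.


Insert 93: h=2 -> slot 2
Insert 49: h=10 -> slot 10
Insert 15: h=2, 1 probes -> slot 3
Insert 94: h=3, 1 probes -> slot 4

Table: [None, None, 93, 15, 94, None, None, None, None, None, 49, None, None]


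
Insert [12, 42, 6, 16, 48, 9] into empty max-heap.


Insert 12: [12]
Insert 42: [42, 12]
Insert 6: [42, 12, 6]
Insert 16: [42, 16, 6, 12]
Insert 48: [48, 42, 6, 12, 16]
Insert 9: [48, 42, 9, 12, 16, 6]

Final heap: [48, 42, 9, 12, 16, 6]


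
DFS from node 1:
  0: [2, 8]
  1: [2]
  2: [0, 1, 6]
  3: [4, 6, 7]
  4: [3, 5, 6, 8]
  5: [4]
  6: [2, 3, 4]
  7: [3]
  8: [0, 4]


Visit 1, push [2]
Visit 2, push [6, 0]
Visit 0, push [8]
Visit 8, push [4]
Visit 4, push [6, 5, 3]
Visit 3, push [7, 6]
Visit 6, push []
Visit 7, push []
Visit 5, push []

DFS order: [1, 2, 0, 8, 4, 3, 6, 7, 5]


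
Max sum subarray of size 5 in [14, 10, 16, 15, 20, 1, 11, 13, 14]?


[0:5]: 75
[1:6]: 62
[2:7]: 63
[3:8]: 60
[4:9]: 59

Max: 75 at [0:5]


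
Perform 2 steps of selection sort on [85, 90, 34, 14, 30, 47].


Initial: [85, 90, 34, 14, 30, 47]
Step 1: min=14 at 3
  Swap: [14, 90, 34, 85, 30, 47]
Step 2: min=30 at 4
  Swap: [14, 30, 34, 85, 90, 47]

After 2 steps: [14, 30, 34, 85, 90, 47]


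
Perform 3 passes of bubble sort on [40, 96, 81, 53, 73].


Initial: [40, 96, 81, 53, 73]
Pass 1: [40, 81, 53, 73, 96] (3 swaps)
Pass 2: [40, 53, 73, 81, 96] (2 swaps)
Pass 3: [40, 53, 73, 81, 96] (0 swaps)

After 3 passes: [40, 53, 73, 81, 96]


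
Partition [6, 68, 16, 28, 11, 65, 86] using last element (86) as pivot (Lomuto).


Pivot: 86
  6 <= 86: advance i (no swap)
  68 <= 86: advance i (no swap)
  16 <= 86: advance i (no swap)
  28 <= 86: advance i (no swap)
  11 <= 86: advance i (no swap)
  65 <= 86: advance i (no swap)
Place pivot at 6: [6, 68, 16, 28, 11, 65, 86]

Partitioned: [6, 68, 16, 28, 11, 65, 86]


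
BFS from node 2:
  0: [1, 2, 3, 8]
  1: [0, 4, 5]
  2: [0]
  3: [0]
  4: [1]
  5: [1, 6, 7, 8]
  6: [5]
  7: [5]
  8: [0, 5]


Visit 2, enqueue [0]
Visit 0, enqueue [1, 3, 8]
Visit 1, enqueue [4, 5]
Visit 3, enqueue []
Visit 8, enqueue []
Visit 4, enqueue []
Visit 5, enqueue [6, 7]
Visit 6, enqueue []
Visit 7, enqueue []

BFS order: [2, 0, 1, 3, 8, 4, 5, 6, 7]


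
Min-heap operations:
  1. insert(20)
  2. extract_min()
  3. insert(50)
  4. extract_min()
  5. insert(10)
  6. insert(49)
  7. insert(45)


insert(20) -> [20]
extract_min()->20, []
insert(50) -> [50]
extract_min()->50, []
insert(10) -> [10]
insert(49) -> [10, 49]
insert(45) -> [10, 49, 45]

Final heap: [10, 49, 45]


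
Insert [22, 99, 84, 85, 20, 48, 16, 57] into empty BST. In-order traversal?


Insert 22: root
Insert 99: R from 22
Insert 84: R from 22 -> L from 99
Insert 85: R from 22 -> L from 99 -> R from 84
Insert 20: L from 22
Insert 48: R from 22 -> L from 99 -> L from 84
Insert 16: L from 22 -> L from 20
Insert 57: R from 22 -> L from 99 -> L from 84 -> R from 48

In-order: [16, 20, 22, 48, 57, 84, 85, 99]


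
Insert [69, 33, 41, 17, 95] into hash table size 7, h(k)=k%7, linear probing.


Insert 69: h=6 -> slot 6
Insert 33: h=5 -> slot 5
Insert 41: h=6, 1 probes -> slot 0
Insert 17: h=3 -> slot 3
Insert 95: h=4 -> slot 4

Table: [41, None, None, 17, 95, 33, 69]


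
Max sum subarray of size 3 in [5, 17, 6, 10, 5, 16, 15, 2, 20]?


[0:3]: 28
[1:4]: 33
[2:5]: 21
[3:6]: 31
[4:7]: 36
[5:8]: 33
[6:9]: 37

Max: 37 at [6:9]


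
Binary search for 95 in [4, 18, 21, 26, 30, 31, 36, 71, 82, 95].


Step 1: lo=0, hi=9, mid=4, val=30
Step 2: lo=5, hi=9, mid=7, val=71
Step 3: lo=8, hi=9, mid=8, val=82
Step 4: lo=9, hi=9, mid=9, val=95

Found at index 9


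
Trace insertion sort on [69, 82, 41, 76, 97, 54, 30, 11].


Initial: [69, 82, 41, 76, 97, 54, 30, 11]
Insert 82: [69, 82, 41, 76, 97, 54, 30, 11]
Insert 41: [41, 69, 82, 76, 97, 54, 30, 11]
Insert 76: [41, 69, 76, 82, 97, 54, 30, 11]
Insert 97: [41, 69, 76, 82, 97, 54, 30, 11]
Insert 54: [41, 54, 69, 76, 82, 97, 30, 11]
Insert 30: [30, 41, 54, 69, 76, 82, 97, 11]
Insert 11: [11, 30, 41, 54, 69, 76, 82, 97]

Sorted: [11, 30, 41, 54, 69, 76, 82, 97]


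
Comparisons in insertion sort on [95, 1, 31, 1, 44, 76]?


Algorithm: insertion sort
Input: [95, 1, 31, 1, 44, 76]
Sorted: [1, 1, 31, 44, 76, 95]

10


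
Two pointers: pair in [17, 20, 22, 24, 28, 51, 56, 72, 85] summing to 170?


lo=0(17)+hi=8(85)=102
lo=1(20)+hi=8(85)=105
lo=2(22)+hi=8(85)=107
lo=3(24)+hi=8(85)=109
lo=4(28)+hi=8(85)=113
lo=5(51)+hi=8(85)=136
lo=6(56)+hi=8(85)=141
lo=7(72)+hi=8(85)=157

No pair found


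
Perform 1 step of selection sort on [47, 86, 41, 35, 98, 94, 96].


Initial: [47, 86, 41, 35, 98, 94, 96]
Step 1: min=35 at 3
  Swap: [35, 86, 41, 47, 98, 94, 96]

After 1 step: [35, 86, 41, 47, 98, 94, 96]


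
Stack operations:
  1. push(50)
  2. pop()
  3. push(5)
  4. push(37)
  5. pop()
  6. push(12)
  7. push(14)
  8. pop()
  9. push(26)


push(50) -> [50]
pop()->50, []
push(5) -> [5]
push(37) -> [5, 37]
pop()->37, [5]
push(12) -> [5, 12]
push(14) -> [5, 12, 14]
pop()->14, [5, 12]
push(26) -> [5, 12, 26]

Final stack: [5, 12, 26]


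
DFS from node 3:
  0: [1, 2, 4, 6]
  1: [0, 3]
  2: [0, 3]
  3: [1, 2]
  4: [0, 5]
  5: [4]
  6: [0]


Visit 3, push [2, 1]
Visit 1, push [0]
Visit 0, push [6, 4, 2]
Visit 2, push []
Visit 4, push [5]
Visit 5, push []
Visit 6, push []

DFS order: [3, 1, 0, 2, 4, 5, 6]


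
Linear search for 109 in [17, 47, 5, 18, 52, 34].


i=0: 17!=109
i=1: 47!=109
i=2: 5!=109
i=3: 18!=109
i=4: 52!=109
i=5: 34!=109

Not found, 6 comps


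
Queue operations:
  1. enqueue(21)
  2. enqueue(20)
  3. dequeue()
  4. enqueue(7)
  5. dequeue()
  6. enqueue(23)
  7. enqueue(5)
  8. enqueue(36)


enqueue(21) -> [21]
enqueue(20) -> [21, 20]
dequeue()->21, [20]
enqueue(7) -> [20, 7]
dequeue()->20, [7]
enqueue(23) -> [7, 23]
enqueue(5) -> [7, 23, 5]
enqueue(36) -> [7, 23, 5, 36]

Final queue: [7, 23, 5, 36]


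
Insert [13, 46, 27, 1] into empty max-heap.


Insert 13: [13]
Insert 46: [46, 13]
Insert 27: [46, 13, 27]
Insert 1: [46, 13, 27, 1]

Final heap: [46, 13, 27, 1]


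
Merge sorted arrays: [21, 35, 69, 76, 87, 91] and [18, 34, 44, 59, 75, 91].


Take 18 from B
Take 21 from A
Take 34 from B
Take 35 from A
Take 44 from B
Take 59 from B
Take 69 from A
Take 75 from B
Take 76 from A
Take 87 from A
Take 91 from A

Merged: [18, 21, 34, 35, 44, 59, 69, 75, 76, 87, 91, 91]


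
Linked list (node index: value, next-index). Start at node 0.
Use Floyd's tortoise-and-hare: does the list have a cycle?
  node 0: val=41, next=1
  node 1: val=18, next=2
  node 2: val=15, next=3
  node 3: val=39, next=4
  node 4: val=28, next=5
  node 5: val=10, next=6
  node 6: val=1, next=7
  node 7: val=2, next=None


Floyd's tortoise (slow, +1) and hare (fast, +2):
  init: slow=0, fast=0
  step 1: slow=1, fast=2
  step 2: slow=2, fast=4
  step 3: slow=3, fast=6
  step 4: fast 6->7->None, no cycle

Cycle: no


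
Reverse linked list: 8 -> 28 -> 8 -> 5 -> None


Step 1: curr=8, set curr.next=prev(None) | reversed so far: 8
Step 2: curr=28, set curr.next=prev(8) | reversed so far: 28 -> 8
Step 3: curr=8, set curr.next=prev(28) | reversed so far: 8 -> 28 -> 8
Step 4: curr=5, set curr.next=prev(8) | reversed so far: 5 -> 8 -> 28 -> 8

5 -> 8 -> 28 -> 8 -> None


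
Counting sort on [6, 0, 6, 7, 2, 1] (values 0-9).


Input: [6, 0, 6, 7, 2, 1]
Counts: [1, 1, 1, 0, 0, 0, 2, 1, 0, 0]

Sorted: [0, 1, 2, 6, 6, 7]


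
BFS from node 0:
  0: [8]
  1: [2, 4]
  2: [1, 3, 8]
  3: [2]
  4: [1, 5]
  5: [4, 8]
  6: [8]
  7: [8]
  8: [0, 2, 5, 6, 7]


Visit 0, enqueue [8]
Visit 8, enqueue [2, 5, 6, 7]
Visit 2, enqueue [1, 3]
Visit 5, enqueue [4]
Visit 6, enqueue []
Visit 7, enqueue []
Visit 1, enqueue []
Visit 3, enqueue []
Visit 4, enqueue []

BFS order: [0, 8, 2, 5, 6, 7, 1, 3, 4]


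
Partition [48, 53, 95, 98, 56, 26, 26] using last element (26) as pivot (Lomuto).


Pivot: 26
  26 <= 26: swap -> [26, 53, 95, 98, 56, 48, 26]
Place pivot at 1: [26, 26, 95, 98, 56, 48, 53]

Partitioned: [26, 26, 95, 98, 56, 48, 53]


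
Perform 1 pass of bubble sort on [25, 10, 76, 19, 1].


Initial: [25, 10, 76, 19, 1]
Pass 1: [10, 25, 19, 1, 76] (3 swaps)

After 1 pass: [10, 25, 19, 1, 76]


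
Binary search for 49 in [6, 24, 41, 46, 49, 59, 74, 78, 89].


Step 1: lo=0, hi=8, mid=4, val=49

Found at index 4


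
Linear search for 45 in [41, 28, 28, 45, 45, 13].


i=0: 41!=45
i=1: 28!=45
i=2: 28!=45
i=3: 45==45 found!

Found at 3, 4 comps


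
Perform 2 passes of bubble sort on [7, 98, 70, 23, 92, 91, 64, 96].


Initial: [7, 98, 70, 23, 92, 91, 64, 96]
Pass 1: [7, 70, 23, 92, 91, 64, 96, 98] (6 swaps)
Pass 2: [7, 23, 70, 91, 64, 92, 96, 98] (3 swaps)

After 2 passes: [7, 23, 70, 91, 64, 92, 96, 98]


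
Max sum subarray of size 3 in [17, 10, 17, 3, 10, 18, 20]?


[0:3]: 44
[1:4]: 30
[2:5]: 30
[3:6]: 31
[4:7]: 48

Max: 48 at [4:7]


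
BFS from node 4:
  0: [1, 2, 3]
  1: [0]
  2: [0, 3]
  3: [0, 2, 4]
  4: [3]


Visit 4, enqueue [3]
Visit 3, enqueue [0, 2]
Visit 0, enqueue [1]
Visit 2, enqueue []
Visit 1, enqueue []

BFS order: [4, 3, 0, 2, 1]


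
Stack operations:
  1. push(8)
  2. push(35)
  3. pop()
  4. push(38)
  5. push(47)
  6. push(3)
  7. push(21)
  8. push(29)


push(8) -> [8]
push(35) -> [8, 35]
pop()->35, [8]
push(38) -> [8, 38]
push(47) -> [8, 38, 47]
push(3) -> [8, 38, 47, 3]
push(21) -> [8, 38, 47, 3, 21]
push(29) -> [8, 38, 47, 3, 21, 29]

Final stack: [8, 38, 47, 3, 21, 29]


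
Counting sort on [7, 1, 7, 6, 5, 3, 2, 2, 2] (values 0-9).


Input: [7, 1, 7, 6, 5, 3, 2, 2, 2]
Counts: [0, 1, 3, 1, 0, 1, 1, 2, 0, 0]

Sorted: [1, 2, 2, 2, 3, 5, 6, 7, 7]


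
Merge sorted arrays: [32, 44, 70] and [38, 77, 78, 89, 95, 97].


Take 32 from A
Take 38 from B
Take 44 from A
Take 70 from A

Merged: [32, 38, 44, 70, 77, 78, 89, 95, 97]


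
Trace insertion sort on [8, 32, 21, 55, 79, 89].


Initial: [8, 32, 21, 55, 79, 89]
Insert 32: [8, 32, 21, 55, 79, 89]
Insert 21: [8, 21, 32, 55, 79, 89]
Insert 55: [8, 21, 32, 55, 79, 89]
Insert 79: [8, 21, 32, 55, 79, 89]
Insert 89: [8, 21, 32, 55, 79, 89]

Sorted: [8, 21, 32, 55, 79, 89]


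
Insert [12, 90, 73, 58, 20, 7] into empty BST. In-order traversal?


Insert 12: root
Insert 90: R from 12
Insert 73: R from 12 -> L from 90
Insert 58: R from 12 -> L from 90 -> L from 73
Insert 20: R from 12 -> L from 90 -> L from 73 -> L from 58
Insert 7: L from 12

In-order: [7, 12, 20, 58, 73, 90]


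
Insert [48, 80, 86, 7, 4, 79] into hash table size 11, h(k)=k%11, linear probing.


Insert 48: h=4 -> slot 4
Insert 80: h=3 -> slot 3
Insert 86: h=9 -> slot 9
Insert 7: h=7 -> slot 7
Insert 4: h=4, 1 probes -> slot 5
Insert 79: h=2 -> slot 2

Table: [None, None, 79, 80, 48, 4, None, 7, None, 86, None]


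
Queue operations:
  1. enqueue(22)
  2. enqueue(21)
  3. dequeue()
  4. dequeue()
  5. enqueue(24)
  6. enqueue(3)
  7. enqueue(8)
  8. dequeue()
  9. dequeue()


enqueue(22) -> [22]
enqueue(21) -> [22, 21]
dequeue()->22, [21]
dequeue()->21, []
enqueue(24) -> [24]
enqueue(3) -> [24, 3]
enqueue(8) -> [24, 3, 8]
dequeue()->24, [3, 8]
dequeue()->3, [8]

Final queue: [8]


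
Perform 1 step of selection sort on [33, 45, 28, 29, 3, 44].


Initial: [33, 45, 28, 29, 3, 44]
Step 1: min=3 at 4
  Swap: [3, 45, 28, 29, 33, 44]

After 1 step: [3, 45, 28, 29, 33, 44]


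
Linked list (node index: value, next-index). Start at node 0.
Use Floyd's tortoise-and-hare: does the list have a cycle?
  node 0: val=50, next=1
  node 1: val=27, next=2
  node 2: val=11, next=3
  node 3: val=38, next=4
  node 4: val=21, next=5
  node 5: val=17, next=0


Floyd's tortoise (slow, +1) and hare (fast, +2):
  init: slow=0, fast=0
  step 1: slow=1, fast=2
  step 2: slow=2, fast=4
  step 3: slow=3, fast=0
  step 4: slow=4, fast=2
  step 5: slow=5, fast=4
  step 6: slow=0, fast=0
  slow == fast at node 0: cycle detected

Cycle: yes


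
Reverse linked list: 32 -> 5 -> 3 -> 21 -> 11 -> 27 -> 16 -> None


Step 1: curr=32, set curr.next=prev(None) | reversed so far: 32
Step 2: curr=5, set curr.next=prev(32) | reversed so far: 5 -> 32
Step 3: curr=3, set curr.next=prev(5) | reversed so far: 3 -> 5 -> 32
Step 4: curr=21, set curr.next=prev(3) | reversed so far: 21 -> 3 -> 5 -> 32
Step 5: curr=11, set curr.next=prev(21) | reversed so far: 11 -> 21 -> 3 -> 5 -> 32
Step 6: curr=27, set curr.next=prev(11) | reversed so far: 27 -> 11 -> 21 -> 3 -> 5 -> 32
Step 7: curr=16, set curr.next=prev(27) | reversed so far: 16 -> 27 -> 11 -> 21 -> 3 -> 5 -> 32

16 -> 27 -> 11 -> 21 -> 3 -> 5 -> 32 -> None


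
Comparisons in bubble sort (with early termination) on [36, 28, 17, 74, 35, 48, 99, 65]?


Algorithm: bubble sort (with early termination)
Input: [36, 28, 17, 74, 35, 48, 99, 65]
Sorted: [17, 28, 35, 36, 48, 65, 74, 99]

18


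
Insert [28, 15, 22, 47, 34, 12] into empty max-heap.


Insert 28: [28]
Insert 15: [28, 15]
Insert 22: [28, 15, 22]
Insert 47: [47, 28, 22, 15]
Insert 34: [47, 34, 22, 15, 28]
Insert 12: [47, 34, 22, 15, 28, 12]

Final heap: [47, 34, 22, 15, 28, 12]


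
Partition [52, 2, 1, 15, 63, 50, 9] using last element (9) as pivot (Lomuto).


Pivot: 9
  2 <= 9: swap -> [2, 52, 1, 15, 63, 50, 9]
  1 <= 9: swap -> [2, 1, 52, 15, 63, 50, 9]
Place pivot at 2: [2, 1, 9, 15, 63, 50, 52]

Partitioned: [2, 1, 9, 15, 63, 50, 52]


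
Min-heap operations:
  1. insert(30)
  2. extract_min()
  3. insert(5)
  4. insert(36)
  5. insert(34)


insert(30) -> [30]
extract_min()->30, []
insert(5) -> [5]
insert(36) -> [5, 36]
insert(34) -> [5, 36, 34]

Final heap: [5, 36, 34]


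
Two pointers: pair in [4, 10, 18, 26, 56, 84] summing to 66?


lo=0(4)+hi=5(84)=88
lo=0(4)+hi=4(56)=60
lo=1(10)+hi=4(56)=66

Yes: 10+56=66


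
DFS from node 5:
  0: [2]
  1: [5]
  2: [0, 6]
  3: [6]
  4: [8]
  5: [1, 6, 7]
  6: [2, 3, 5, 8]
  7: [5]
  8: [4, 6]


Visit 5, push [7, 6, 1]
Visit 1, push []
Visit 6, push [8, 3, 2]
Visit 2, push [0]
Visit 0, push []
Visit 3, push []
Visit 8, push [4]
Visit 4, push []
Visit 7, push []

DFS order: [5, 1, 6, 2, 0, 3, 8, 4, 7]


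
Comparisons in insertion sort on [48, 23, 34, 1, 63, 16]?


Algorithm: insertion sort
Input: [48, 23, 34, 1, 63, 16]
Sorted: [1, 16, 23, 34, 48, 63]

12


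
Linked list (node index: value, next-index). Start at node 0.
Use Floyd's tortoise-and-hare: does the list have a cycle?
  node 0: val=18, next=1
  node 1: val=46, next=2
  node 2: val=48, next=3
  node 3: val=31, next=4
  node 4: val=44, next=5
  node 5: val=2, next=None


Floyd's tortoise (slow, +1) and hare (fast, +2):
  init: slow=0, fast=0
  step 1: slow=1, fast=2
  step 2: slow=2, fast=4
  step 3: fast 4->5->None, no cycle

Cycle: no


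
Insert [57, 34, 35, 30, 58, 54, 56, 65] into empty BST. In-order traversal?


Insert 57: root
Insert 34: L from 57
Insert 35: L from 57 -> R from 34
Insert 30: L from 57 -> L from 34
Insert 58: R from 57
Insert 54: L from 57 -> R from 34 -> R from 35
Insert 56: L from 57 -> R from 34 -> R from 35 -> R from 54
Insert 65: R from 57 -> R from 58

In-order: [30, 34, 35, 54, 56, 57, 58, 65]


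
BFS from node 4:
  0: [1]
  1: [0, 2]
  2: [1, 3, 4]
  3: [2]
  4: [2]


Visit 4, enqueue [2]
Visit 2, enqueue [1, 3]
Visit 1, enqueue [0]
Visit 3, enqueue []
Visit 0, enqueue []

BFS order: [4, 2, 1, 3, 0]


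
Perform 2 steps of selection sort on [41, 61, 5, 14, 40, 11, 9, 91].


Initial: [41, 61, 5, 14, 40, 11, 9, 91]
Step 1: min=5 at 2
  Swap: [5, 61, 41, 14, 40, 11, 9, 91]
Step 2: min=9 at 6
  Swap: [5, 9, 41, 14, 40, 11, 61, 91]

After 2 steps: [5, 9, 41, 14, 40, 11, 61, 91]


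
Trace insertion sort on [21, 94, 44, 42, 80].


Initial: [21, 94, 44, 42, 80]
Insert 94: [21, 94, 44, 42, 80]
Insert 44: [21, 44, 94, 42, 80]
Insert 42: [21, 42, 44, 94, 80]
Insert 80: [21, 42, 44, 80, 94]

Sorted: [21, 42, 44, 80, 94]


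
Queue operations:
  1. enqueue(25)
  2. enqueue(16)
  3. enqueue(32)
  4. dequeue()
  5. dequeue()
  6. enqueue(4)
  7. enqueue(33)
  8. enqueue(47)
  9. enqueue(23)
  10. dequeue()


enqueue(25) -> [25]
enqueue(16) -> [25, 16]
enqueue(32) -> [25, 16, 32]
dequeue()->25, [16, 32]
dequeue()->16, [32]
enqueue(4) -> [32, 4]
enqueue(33) -> [32, 4, 33]
enqueue(47) -> [32, 4, 33, 47]
enqueue(23) -> [32, 4, 33, 47, 23]
dequeue()->32, [4, 33, 47, 23]

Final queue: [4, 33, 47, 23]


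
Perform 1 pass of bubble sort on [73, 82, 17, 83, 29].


Initial: [73, 82, 17, 83, 29]
Pass 1: [73, 17, 82, 29, 83] (2 swaps)

After 1 pass: [73, 17, 82, 29, 83]


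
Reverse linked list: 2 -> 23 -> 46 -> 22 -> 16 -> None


Step 1: curr=2, set curr.next=prev(None) | reversed so far: 2
Step 2: curr=23, set curr.next=prev(2) | reversed so far: 23 -> 2
Step 3: curr=46, set curr.next=prev(23) | reversed so far: 46 -> 23 -> 2
Step 4: curr=22, set curr.next=prev(46) | reversed so far: 22 -> 46 -> 23 -> 2
Step 5: curr=16, set curr.next=prev(22) | reversed so far: 16 -> 22 -> 46 -> 23 -> 2

16 -> 22 -> 46 -> 23 -> 2 -> None


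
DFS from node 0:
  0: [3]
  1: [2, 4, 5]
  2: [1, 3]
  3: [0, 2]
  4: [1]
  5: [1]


Visit 0, push [3]
Visit 3, push [2]
Visit 2, push [1]
Visit 1, push [5, 4]
Visit 4, push []
Visit 5, push []

DFS order: [0, 3, 2, 1, 4, 5]


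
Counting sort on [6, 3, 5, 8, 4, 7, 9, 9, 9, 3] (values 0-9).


Input: [6, 3, 5, 8, 4, 7, 9, 9, 9, 3]
Counts: [0, 0, 0, 2, 1, 1, 1, 1, 1, 3]

Sorted: [3, 3, 4, 5, 6, 7, 8, 9, 9, 9]


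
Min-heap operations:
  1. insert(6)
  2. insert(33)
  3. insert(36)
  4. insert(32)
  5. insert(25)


insert(6) -> [6]
insert(33) -> [6, 33]
insert(36) -> [6, 33, 36]
insert(32) -> [6, 32, 36, 33]
insert(25) -> [6, 25, 36, 33, 32]

Final heap: [6, 25, 36, 33, 32]


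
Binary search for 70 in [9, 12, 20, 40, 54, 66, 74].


Step 1: lo=0, hi=6, mid=3, val=40
Step 2: lo=4, hi=6, mid=5, val=66
Step 3: lo=6, hi=6, mid=6, val=74

Not found


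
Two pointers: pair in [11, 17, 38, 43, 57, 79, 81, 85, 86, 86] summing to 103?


lo=0(11)+hi=9(86)=97
lo=1(17)+hi=9(86)=103

Yes: 17+86=103


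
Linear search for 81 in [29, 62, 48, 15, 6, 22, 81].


i=0: 29!=81
i=1: 62!=81
i=2: 48!=81
i=3: 15!=81
i=4: 6!=81
i=5: 22!=81
i=6: 81==81 found!

Found at 6, 7 comps


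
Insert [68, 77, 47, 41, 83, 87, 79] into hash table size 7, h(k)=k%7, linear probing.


Insert 68: h=5 -> slot 5
Insert 77: h=0 -> slot 0
Insert 47: h=5, 1 probes -> slot 6
Insert 41: h=6, 2 probes -> slot 1
Insert 83: h=6, 3 probes -> slot 2
Insert 87: h=3 -> slot 3
Insert 79: h=2, 2 probes -> slot 4

Table: [77, 41, 83, 87, 79, 68, 47]


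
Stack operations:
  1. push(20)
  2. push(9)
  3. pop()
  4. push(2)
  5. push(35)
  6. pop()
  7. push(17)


push(20) -> [20]
push(9) -> [20, 9]
pop()->9, [20]
push(2) -> [20, 2]
push(35) -> [20, 2, 35]
pop()->35, [20, 2]
push(17) -> [20, 2, 17]

Final stack: [20, 2, 17]


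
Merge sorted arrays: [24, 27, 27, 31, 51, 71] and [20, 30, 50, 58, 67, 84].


Take 20 from B
Take 24 from A
Take 27 from A
Take 27 from A
Take 30 from B
Take 31 from A
Take 50 from B
Take 51 from A
Take 58 from B
Take 67 from B
Take 71 from A

Merged: [20, 24, 27, 27, 30, 31, 50, 51, 58, 67, 71, 84]


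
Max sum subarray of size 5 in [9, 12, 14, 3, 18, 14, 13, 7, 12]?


[0:5]: 56
[1:6]: 61
[2:7]: 62
[3:8]: 55
[4:9]: 64

Max: 64 at [4:9]


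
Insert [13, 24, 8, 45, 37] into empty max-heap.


Insert 13: [13]
Insert 24: [24, 13]
Insert 8: [24, 13, 8]
Insert 45: [45, 24, 8, 13]
Insert 37: [45, 37, 8, 13, 24]

Final heap: [45, 37, 8, 13, 24]


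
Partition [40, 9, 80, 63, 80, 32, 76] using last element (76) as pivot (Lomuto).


Pivot: 76
  40 <= 76: advance i (no swap)
  9 <= 76: advance i (no swap)
  63 <= 76: swap -> [40, 9, 63, 80, 80, 32, 76]
  32 <= 76: swap -> [40, 9, 63, 32, 80, 80, 76]
Place pivot at 4: [40, 9, 63, 32, 76, 80, 80]

Partitioned: [40, 9, 63, 32, 76, 80, 80]


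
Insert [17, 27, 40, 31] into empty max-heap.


Insert 17: [17]
Insert 27: [27, 17]
Insert 40: [40, 17, 27]
Insert 31: [40, 31, 27, 17]

Final heap: [40, 31, 27, 17]


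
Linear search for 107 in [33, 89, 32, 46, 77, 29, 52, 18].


i=0: 33!=107
i=1: 89!=107
i=2: 32!=107
i=3: 46!=107
i=4: 77!=107
i=5: 29!=107
i=6: 52!=107
i=7: 18!=107

Not found, 8 comps


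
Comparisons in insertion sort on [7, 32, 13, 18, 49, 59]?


Algorithm: insertion sort
Input: [7, 32, 13, 18, 49, 59]
Sorted: [7, 13, 18, 32, 49, 59]

7


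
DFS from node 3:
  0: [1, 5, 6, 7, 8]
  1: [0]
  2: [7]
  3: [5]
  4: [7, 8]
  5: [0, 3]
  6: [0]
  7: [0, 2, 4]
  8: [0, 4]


Visit 3, push [5]
Visit 5, push [0]
Visit 0, push [8, 7, 6, 1]
Visit 1, push []
Visit 6, push []
Visit 7, push [4, 2]
Visit 2, push []
Visit 4, push [8]
Visit 8, push []

DFS order: [3, 5, 0, 1, 6, 7, 2, 4, 8]


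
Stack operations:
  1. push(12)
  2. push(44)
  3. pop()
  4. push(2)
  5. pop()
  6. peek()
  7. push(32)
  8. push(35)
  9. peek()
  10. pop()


push(12) -> [12]
push(44) -> [12, 44]
pop()->44, [12]
push(2) -> [12, 2]
pop()->2, [12]
peek()->12
push(32) -> [12, 32]
push(35) -> [12, 32, 35]
peek()->35
pop()->35, [12, 32]

Final stack: [12, 32]


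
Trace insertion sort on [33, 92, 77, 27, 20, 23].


Initial: [33, 92, 77, 27, 20, 23]
Insert 92: [33, 92, 77, 27, 20, 23]
Insert 77: [33, 77, 92, 27, 20, 23]
Insert 27: [27, 33, 77, 92, 20, 23]
Insert 20: [20, 27, 33, 77, 92, 23]
Insert 23: [20, 23, 27, 33, 77, 92]

Sorted: [20, 23, 27, 33, 77, 92]


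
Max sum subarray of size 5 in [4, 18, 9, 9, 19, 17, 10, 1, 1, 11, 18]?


[0:5]: 59
[1:6]: 72
[2:7]: 64
[3:8]: 56
[4:9]: 48
[5:10]: 40
[6:11]: 41

Max: 72 at [1:6]


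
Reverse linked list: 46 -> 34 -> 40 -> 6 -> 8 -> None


Step 1: curr=46, set curr.next=prev(None) | reversed so far: 46
Step 2: curr=34, set curr.next=prev(46) | reversed so far: 34 -> 46
Step 3: curr=40, set curr.next=prev(34) | reversed so far: 40 -> 34 -> 46
Step 4: curr=6, set curr.next=prev(40) | reversed so far: 6 -> 40 -> 34 -> 46
Step 5: curr=8, set curr.next=prev(6) | reversed so far: 8 -> 6 -> 40 -> 34 -> 46

8 -> 6 -> 40 -> 34 -> 46 -> None


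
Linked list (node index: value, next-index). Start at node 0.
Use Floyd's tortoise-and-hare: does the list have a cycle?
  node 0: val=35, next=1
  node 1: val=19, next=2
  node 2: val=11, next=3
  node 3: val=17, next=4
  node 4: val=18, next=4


Floyd's tortoise (slow, +1) and hare (fast, +2):
  init: slow=0, fast=0
  step 1: slow=1, fast=2
  step 2: slow=2, fast=4
  step 3: slow=3, fast=4
  step 4: slow=4, fast=4
  slow == fast at node 4: cycle detected

Cycle: yes


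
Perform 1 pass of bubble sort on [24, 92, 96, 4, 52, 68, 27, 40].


Initial: [24, 92, 96, 4, 52, 68, 27, 40]
Pass 1: [24, 92, 4, 52, 68, 27, 40, 96] (5 swaps)

After 1 pass: [24, 92, 4, 52, 68, 27, 40, 96]


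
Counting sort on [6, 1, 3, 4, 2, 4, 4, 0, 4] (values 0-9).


Input: [6, 1, 3, 4, 2, 4, 4, 0, 4]
Counts: [1, 1, 1, 1, 4, 0, 1, 0, 0, 0]

Sorted: [0, 1, 2, 3, 4, 4, 4, 4, 6]


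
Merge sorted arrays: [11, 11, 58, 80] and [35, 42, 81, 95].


Take 11 from A
Take 11 from A
Take 35 from B
Take 42 from B
Take 58 from A
Take 80 from A

Merged: [11, 11, 35, 42, 58, 80, 81, 95]


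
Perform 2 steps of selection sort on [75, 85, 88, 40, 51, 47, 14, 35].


Initial: [75, 85, 88, 40, 51, 47, 14, 35]
Step 1: min=14 at 6
  Swap: [14, 85, 88, 40, 51, 47, 75, 35]
Step 2: min=35 at 7
  Swap: [14, 35, 88, 40, 51, 47, 75, 85]

After 2 steps: [14, 35, 88, 40, 51, 47, 75, 85]


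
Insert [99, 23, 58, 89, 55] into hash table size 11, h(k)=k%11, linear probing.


Insert 99: h=0 -> slot 0
Insert 23: h=1 -> slot 1
Insert 58: h=3 -> slot 3
Insert 89: h=1, 1 probes -> slot 2
Insert 55: h=0, 4 probes -> slot 4

Table: [99, 23, 89, 58, 55, None, None, None, None, None, None]


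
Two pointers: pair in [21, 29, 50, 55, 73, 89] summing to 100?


lo=0(21)+hi=5(89)=110
lo=0(21)+hi=4(73)=94
lo=1(29)+hi=4(73)=102
lo=1(29)+hi=3(55)=84
lo=2(50)+hi=3(55)=105

No pair found


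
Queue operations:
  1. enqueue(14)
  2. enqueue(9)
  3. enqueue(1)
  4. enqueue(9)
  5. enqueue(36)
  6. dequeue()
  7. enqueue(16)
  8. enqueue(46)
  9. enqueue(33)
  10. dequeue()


enqueue(14) -> [14]
enqueue(9) -> [14, 9]
enqueue(1) -> [14, 9, 1]
enqueue(9) -> [14, 9, 1, 9]
enqueue(36) -> [14, 9, 1, 9, 36]
dequeue()->14, [9, 1, 9, 36]
enqueue(16) -> [9, 1, 9, 36, 16]
enqueue(46) -> [9, 1, 9, 36, 16, 46]
enqueue(33) -> [9, 1, 9, 36, 16, 46, 33]
dequeue()->9, [1, 9, 36, 16, 46, 33]

Final queue: [1, 9, 36, 16, 46, 33]


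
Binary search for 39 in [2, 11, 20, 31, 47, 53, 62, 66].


Step 1: lo=0, hi=7, mid=3, val=31
Step 2: lo=4, hi=7, mid=5, val=53
Step 3: lo=4, hi=4, mid=4, val=47

Not found


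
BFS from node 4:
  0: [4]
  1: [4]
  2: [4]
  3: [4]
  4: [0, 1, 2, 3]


Visit 4, enqueue [0, 1, 2, 3]
Visit 0, enqueue []
Visit 1, enqueue []
Visit 2, enqueue []
Visit 3, enqueue []

BFS order: [4, 0, 1, 2, 3]


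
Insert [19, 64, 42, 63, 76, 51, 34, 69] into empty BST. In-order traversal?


Insert 19: root
Insert 64: R from 19
Insert 42: R from 19 -> L from 64
Insert 63: R from 19 -> L from 64 -> R from 42
Insert 76: R from 19 -> R from 64
Insert 51: R from 19 -> L from 64 -> R from 42 -> L from 63
Insert 34: R from 19 -> L from 64 -> L from 42
Insert 69: R from 19 -> R from 64 -> L from 76

In-order: [19, 34, 42, 51, 63, 64, 69, 76]


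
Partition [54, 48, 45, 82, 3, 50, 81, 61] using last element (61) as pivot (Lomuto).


Pivot: 61
  54 <= 61: advance i (no swap)
  48 <= 61: advance i (no swap)
  45 <= 61: advance i (no swap)
  3 <= 61: swap -> [54, 48, 45, 3, 82, 50, 81, 61]
  50 <= 61: swap -> [54, 48, 45, 3, 50, 82, 81, 61]
Place pivot at 5: [54, 48, 45, 3, 50, 61, 81, 82]

Partitioned: [54, 48, 45, 3, 50, 61, 81, 82]


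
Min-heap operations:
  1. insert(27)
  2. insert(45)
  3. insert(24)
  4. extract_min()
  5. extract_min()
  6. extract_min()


insert(27) -> [27]
insert(45) -> [27, 45]
insert(24) -> [24, 45, 27]
extract_min()->24, [27, 45]
extract_min()->27, [45]
extract_min()->45, []

Final heap: []


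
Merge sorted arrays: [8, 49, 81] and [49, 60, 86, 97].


Take 8 from A
Take 49 from A
Take 49 from B
Take 60 from B
Take 81 from A

Merged: [8, 49, 49, 60, 81, 86, 97]


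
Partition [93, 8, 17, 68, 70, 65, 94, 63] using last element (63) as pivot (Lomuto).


Pivot: 63
  8 <= 63: swap -> [8, 93, 17, 68, 70, 65, 94, 63]
  17 <= 63: swap -> [8, 17, 93, 68, 70, 65, 94, 63]
Place pivot at 2: [8, 17, 63, 68, 70, 65, 94, 93]

Partitioned: [8, 17, 63, 68, 70, 65, 94, 93]


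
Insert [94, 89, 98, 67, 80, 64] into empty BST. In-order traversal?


Insert 94: root
Insert 89: L from 94
Insert 98: R from 94
Insert 67: L from 94 -> L from 89
Insert 80: L from 94 -> L from 89 -> R from 67
Insert 64: L from 94 -> L from 89 -> L from 67

In-order: [64, 67, 80, 89, 94, 98]


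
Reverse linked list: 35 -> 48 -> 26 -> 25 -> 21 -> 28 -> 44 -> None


Step 1: curr=35, set curr.next=prev(None) | reversed so far: 35
Step 2: curr=48, set curr.next=prev(35) | reversed so far: 48 -> 35
Step 3: curr=26, set curr.next=prev(48) | reversed so far: 26 -> 48 -> 35
Step 4: curr=25, set curr.next=prev(26) | reversed so far: 25 -> 26 -> 48 -> 35
Step 5: curr=21, set curr.next=prev(25) | reversed so far: 21 -> 25 -> 26 -> 48 -> 35
Step 6: curr=28, set curr.next=prev(21) | reversed so far: 28 -> 21 -> 25 -> 26 -> 48 -> 35
Step 7: curr=44, set curr.next=prev(28) | reversed so far: 44 -> 28 -> 21 -> 25 -> 26 -> 48 -> 35

44 -> 28 -> 21 -> 25 -> 26 -> 48 -> 35 -> None


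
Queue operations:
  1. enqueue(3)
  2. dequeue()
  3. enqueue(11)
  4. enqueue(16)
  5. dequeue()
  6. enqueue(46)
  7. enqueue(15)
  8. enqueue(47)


enqueue(3) -> [3]
dequeue()->3, []
enqueue(11) -> [11]
enqueue(16) -> [11, 16]
dequeue()->11, [16]
enqueue(46) -> [16, 46]
enqueue(15) -> [16, 46, 15]
enqueue(47) -> [16, 46, 15, 47]

Final queue: [16, 46, 15, 47]


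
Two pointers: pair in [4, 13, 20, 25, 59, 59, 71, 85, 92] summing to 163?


lo=0(4)+hi=8(92)=96
lo=1(13)+hi=8(92)=105
lo=2(20)+hi=8(92)=112
lo=3(25)+hi=8(92)=117
lo=4(59)+hi=8(92)=151
lo=5(59)+hi=8(92)=151
lo=6(71)+hi=8(92)=163

Yes: 71+92=163


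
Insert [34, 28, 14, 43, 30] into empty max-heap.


Insert 34: [34]
Insert 28: [34, 28]
Insert 14: [34, 28, 14]
Insert 43: [43, 34, 14, 28]
Insert 30: [43, 34, 14, 28, 30]

Final heap: [43, 34, 14, 28, 30]


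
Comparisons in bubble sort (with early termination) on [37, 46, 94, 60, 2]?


Algorithm: bubble sort (with early termination)
Input: [37, 46, 94, 60, 2]
Sorted: [2, 37, 46, 60, 94]

10


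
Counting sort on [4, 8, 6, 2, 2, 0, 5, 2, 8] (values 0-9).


Input: [4, 8, 6, 2, 2, 0, 5, 2, 8]
Counts: [1, 0, 3, 0, 1, 1, 1, 0, 2, 0]

Sorted: [0, 2, 2, 2, 4, 5, 6, 8, 8]


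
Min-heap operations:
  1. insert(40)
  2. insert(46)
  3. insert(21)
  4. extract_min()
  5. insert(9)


insert(40) -> [40]
insert(46) -> [40, 46]
insert(21) -> [21, 46, 40]
extract_min()->21, [40, 46]
insert(9) -> [9, 46, 40]

Final heap: [9, 46, 40]


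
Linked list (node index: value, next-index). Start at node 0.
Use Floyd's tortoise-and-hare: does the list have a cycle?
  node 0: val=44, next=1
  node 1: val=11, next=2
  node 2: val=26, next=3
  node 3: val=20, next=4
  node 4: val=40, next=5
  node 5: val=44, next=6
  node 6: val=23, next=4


Floyd's tortoise (slow, +1) and hare (fast, +2):
  init: slow=0, fast=0
  step 1: slow=1, fast=2
  step 2: slow=2, fast=4
  step 3: slow=3, fast=6
  step 4: slow=4, fast=5
  step 5: slow=5, fast=4
  step 6: slow=6, fast=6
  slow == fast at node 6: cycle detected

Cycle: yes


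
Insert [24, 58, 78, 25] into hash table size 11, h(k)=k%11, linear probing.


Insert 24: h=2 -> slot 2
Insert 58: h=3 -> slot 3
Insert 78: h=1 -> slot 1
Insert 25: h=3, 1 probes -> slot 4

Table: [None, 78, 24, 58, 25, None, None, None, None, None, None]


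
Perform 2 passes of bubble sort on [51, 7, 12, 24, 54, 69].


Initial: [51, 7, 12, 24, 54, 69]
Pass 1: [7, 12, 24, 51, 54, 69] (3 swaps)
Pass 2: [7, 12, 24, 51, 54, 69] (0 swaps)

After 2 passes: [7, 12, 24, 51, 54, 69]
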